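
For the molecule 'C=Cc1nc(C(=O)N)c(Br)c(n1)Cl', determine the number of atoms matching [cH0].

The query [cH0] means: aromatic carbon with no attached hydrogen (substituted or ring-fusion).
Check the 13 heavy atoms by environment: 2× n (aromatic, H0) → no; 4× c (aromatic, H0) → match; 1× C (H1) → no; 1× C (H2) → no; 1× Cl (H0) → no; 1× Br (H0) → no; 1× C (H0) → no; 1× O (H0) → no; 1× N (H2) → no.
That gives 4 matching atoms.

4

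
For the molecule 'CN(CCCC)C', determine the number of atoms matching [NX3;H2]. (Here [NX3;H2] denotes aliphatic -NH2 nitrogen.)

The query [NX3;H2] means: aliphatic N with 3 total connections, two of them H — an -NH2 nitrogen (amine or amide).
Check the 7 heavy atoms by environment: 3× C (H2, X4) → no; 3× C (H3, X4) → no; 1× N (H0, X3) → no.
No environment satisfies the query, so 0 matching atoms.

0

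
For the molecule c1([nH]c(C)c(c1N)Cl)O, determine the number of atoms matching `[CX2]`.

The query [CX2] means: C with X2: aliphatic carbon with exactly 2 total connections.
Check the 9 heavy atoms by environment: 1× n (aromatic, X3) → no; 4× c (aromatic, X3) → no; 1× O (X2) → no; 1× N (X3) → no; 1× Cl (X1) → no; 1× C (X4) → no.
No environment satisfies the query, so 0 matching atoms.

0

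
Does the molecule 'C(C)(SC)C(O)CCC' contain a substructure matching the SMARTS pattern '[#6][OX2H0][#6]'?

No

The pattern [#6][OX2H0][#6] describes an aliphatic oxygen bridging two carbons with no H on the oxygen — an ether.
The closest candidate here is a hydroxyl group (-OH), but the oxygen has H1, not H0 bridging two carbons. No other fragment satisfies the full query, so there is no match.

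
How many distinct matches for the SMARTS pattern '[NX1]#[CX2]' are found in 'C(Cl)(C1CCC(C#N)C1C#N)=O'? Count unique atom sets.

[NX1]#[CX2] is the SMARTS for a nitrile: a nitrogen triple-bonded to a two-connected carbon.
The molecule carries 2 separate instances of a nitrile (-C#N) meeting every constraint; each maps to a distinct set of atoms, giving 2 matches.

2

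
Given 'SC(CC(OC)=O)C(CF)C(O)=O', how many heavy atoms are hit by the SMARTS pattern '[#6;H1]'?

2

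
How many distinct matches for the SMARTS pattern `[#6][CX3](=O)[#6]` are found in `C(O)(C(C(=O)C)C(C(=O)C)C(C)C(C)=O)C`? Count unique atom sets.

3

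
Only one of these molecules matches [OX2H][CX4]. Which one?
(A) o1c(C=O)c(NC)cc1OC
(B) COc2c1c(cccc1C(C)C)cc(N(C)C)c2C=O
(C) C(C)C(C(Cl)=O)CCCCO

C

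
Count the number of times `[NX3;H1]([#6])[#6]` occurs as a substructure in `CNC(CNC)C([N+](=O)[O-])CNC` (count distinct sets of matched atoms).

[NX3;H1]([#6])[#6] is the SMARTS for a secondary amine: a trivalent nitrogen with one H, bonded to two carbons.
The molecule carries 3 separate instances of an N-methylamino group (-NHCH3) meeting every constraint; each maps to a distinct set of atoms, giving 3 matches.

3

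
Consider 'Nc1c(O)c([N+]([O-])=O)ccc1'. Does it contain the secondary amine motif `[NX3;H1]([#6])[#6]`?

No

The pattern [NX3;H1]([#6])[#6] describes a trivalent nitrogen with one H, bonded to two carbons — a secondary amine.
The closest candidate here is a primary amino group (-NH2), but the nitrogen has H2 and only one carbon neighbour. No other fragment satisfies the full query, so there is no match.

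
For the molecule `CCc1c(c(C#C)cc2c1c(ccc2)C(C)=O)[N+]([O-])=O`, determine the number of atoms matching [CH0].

2

Check the 20 heavy atoms by environment: 6× c (aromatic, H0) → no; 4× c (aromatic, H1) → no; 1× N (charge +1, H0) → no; 1× O (charge -1, H0) → no; 2× O (H0) → no; 2× C (H0) → match; 1× C (H1) → no; 2× C (H3) → no; 1× C (H2) → no.
That gives 2 matching atoms.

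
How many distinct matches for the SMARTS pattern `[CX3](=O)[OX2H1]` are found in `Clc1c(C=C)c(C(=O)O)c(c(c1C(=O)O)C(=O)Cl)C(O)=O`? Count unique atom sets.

3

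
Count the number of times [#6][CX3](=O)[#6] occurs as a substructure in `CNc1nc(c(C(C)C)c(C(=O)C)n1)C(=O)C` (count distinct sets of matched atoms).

2

[#6][CX3](=O)[#6] is the SMARTS for a ketone: a carbonyl carbon (no H) flanked by two carbons.
The molecule carries 2 separate instances of an acetyl/ketone group (-C(=O)CH3) meeting every constraint; each maps to a distinct set of atoms, giving 2 matches.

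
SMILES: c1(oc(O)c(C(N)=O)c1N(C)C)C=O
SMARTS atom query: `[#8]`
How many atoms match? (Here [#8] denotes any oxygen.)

The query [#8] means: #8 matches any oxygen atom.
Check the 14 heavy atoms by environment: 1× o (aromatic) → match; 4× c (aromatic) → no; 4× C → no; 3× O → match; 2× N → no.
Summing the matching environments: 1 + 3 = 4 matching atoms.

4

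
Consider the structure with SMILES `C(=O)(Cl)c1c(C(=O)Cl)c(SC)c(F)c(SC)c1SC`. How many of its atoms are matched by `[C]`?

5

The query [C] means: uppercase C matches aliphatic (non-aromatic) carbon only.
Check the 19 heavy atoms by environment: 6× c (aromatic) → no; 3× S → no; 5× C → match; 2× O → no; 2× Cl → no; 1× F → no.
That gives 5 matching atoms.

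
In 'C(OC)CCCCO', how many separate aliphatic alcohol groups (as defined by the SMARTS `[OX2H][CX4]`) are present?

1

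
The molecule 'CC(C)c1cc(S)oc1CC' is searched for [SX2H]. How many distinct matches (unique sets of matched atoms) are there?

1

[SX2H] is the SMARTS for a thiol: an aliphatic sulfur with two connections, one being H.
Exactly one fragment in the molecule meets all constraints, giving 1 match.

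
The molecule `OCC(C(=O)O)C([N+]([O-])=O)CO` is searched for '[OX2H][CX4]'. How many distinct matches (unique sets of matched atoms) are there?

2

[OX2H][CX4] is the SMARTS for an aliphatic alcohol: a hydroxyl oxygen bound to an sp3 (X4) carbon.
The molecule carries 2 separate instances of a hydroxyl group (-OH) meeting every constraint; each maps to a distinct set of atoms, giving 2 matches.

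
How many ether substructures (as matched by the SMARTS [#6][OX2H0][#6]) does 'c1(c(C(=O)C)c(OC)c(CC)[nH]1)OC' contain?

2

[#6][OX2H0][#6] is the SMARTS for an ether: an aliphatic oxygen bridging two carbons with no H on the oxygen.
The molecule carries 2 separate instances of a methoxy ether (-OCH3) meeting every constraint; each maps to a distinct set of atoms, giving 2 matches.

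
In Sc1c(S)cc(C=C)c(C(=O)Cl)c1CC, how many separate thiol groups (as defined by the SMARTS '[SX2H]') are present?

2

[SX2H] is the SMARTS for a thiol: an aliphatic sulfur with two connections, one being H.
The molecule carries 2 separate instances of a thiol (-SH) meeting every constraint; each maps to a distinct set of atoms, giving 2 matches.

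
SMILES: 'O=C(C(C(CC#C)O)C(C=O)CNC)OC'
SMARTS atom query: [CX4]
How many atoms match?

7

The query [CX4] means: C with X4: aliphatic carbon with exactly 4 total connections (bonds + H).
Check the 16 heavy atoms by environment: 7× C (X4) → match; 2× C (X2) → no; 2× O (X2) → no; 2× C (X3) → no; 2× O (X1) → no; 1× N (X3) → no.
That gives 7 matching atoms.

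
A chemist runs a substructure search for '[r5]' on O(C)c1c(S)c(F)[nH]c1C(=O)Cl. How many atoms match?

5

The query [r5] means: r5 matches atoms in a five-membered ring.
Check the 12 heavy atoms by environment: 1× n (aromatic, in 5-ring) → match; 4× c (aromatic, in 5-ring) → match; 1× S (acyclic) → no; 1× F (acyclic) → no; 2× O (acyclic) → no; 2× C (acyclic) → no; 1× Cl (acyclic) → no.
Summing the matching environments: 1 + 4 = 5 matching atoms.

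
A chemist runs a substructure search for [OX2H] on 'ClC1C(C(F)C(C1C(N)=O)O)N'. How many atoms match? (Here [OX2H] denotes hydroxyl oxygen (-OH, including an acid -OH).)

1

The query [OX2H] means: aliphatic oxygen with two connections, one of which is H — an -OH oxygen.
Check the 12 heavy atoms by environment: 5× C (H1, X4) → no; 1× O (H1, X2) → match; 1× C (H0, X3) → no; 1× O (H0, X1) → no; 2× N (H2, X3) → no; 1× Cl (H0, X1) → no; 1× F (H0, X1) → no.
That gives 1 matching atom.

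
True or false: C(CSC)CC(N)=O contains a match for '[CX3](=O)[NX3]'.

True

The pattern [CX3](=O)[NX3] describes a carbonyl carbon bonded to a trivalent nitrogen — an amide.
The molecule carries a primary amide (-C(=O)NH2), whose atoms satisfy every constraint of the query, so the pattern matches.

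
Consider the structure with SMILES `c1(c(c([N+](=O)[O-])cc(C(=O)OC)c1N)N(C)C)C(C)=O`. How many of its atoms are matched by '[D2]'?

2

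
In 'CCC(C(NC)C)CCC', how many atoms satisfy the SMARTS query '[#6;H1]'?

Check the 10 heavy atoms by environment: 3× C (H2) → no; 2× C (H1) → match; 4× C (H3) → no; 1× N (H1) → no.
That gives 2 matching atoms.

2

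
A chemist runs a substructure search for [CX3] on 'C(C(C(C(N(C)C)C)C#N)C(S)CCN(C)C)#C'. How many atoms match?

0

The query [CX3] means: C with X3: aliphatic carbon with exactly 3 total connections.
Check the 18 heavy atoms by environment: 11× C (X4) → no; 1× S (X2) → no; 2× N (X3) → no; 3× C (X2) → no; 1× N (X1) → no.
No environment satisfies the query, so 0 matching atoms.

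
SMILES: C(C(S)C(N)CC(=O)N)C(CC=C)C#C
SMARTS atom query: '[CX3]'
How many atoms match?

3

The query [CX3] means: C with X3: aliphatic carbon with exactly 3 total connections.
Check the 15 heavy atoms by environment: 6× C (X4) → no; 2× C (X2) → no; 3× C (X3) → match; 1× O (X1) → no; 2× N (X3) → no; 1× S (X2) → no.
That gives 3 matching atoms.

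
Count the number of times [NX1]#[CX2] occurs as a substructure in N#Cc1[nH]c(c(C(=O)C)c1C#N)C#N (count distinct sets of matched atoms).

[NX1]#[CX2] is the SMARTS for a nitrile: a nitrogen triple-bonded to a two-connected carbon.
The molecule carries 3 separate instances of a nitrile (-C#N) meeting every constraint; each maps to a distinct set of atoms, giving 3 matches.

3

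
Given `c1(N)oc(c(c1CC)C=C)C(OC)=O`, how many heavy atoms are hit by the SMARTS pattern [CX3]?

Check the 14 heavy atoms by environment: 1× o (aromatic, X2) → no; 4× c (aromatic, X3) → no; 1× N (X3) → no; 3× C (X3) → match; 1× O (X1) → no; 1× O (X2) → no; 3× C (X4) → no.
That gives 3 matching atoms.

3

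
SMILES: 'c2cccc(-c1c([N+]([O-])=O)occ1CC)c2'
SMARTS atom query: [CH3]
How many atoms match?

The query [CH3] means: aliphatic carbon with exactly three hydrogens.
Check the 16 heavy atoms by environment: 1× o (aromatic, H0) → no; 6× c (aromatic, H1) → no; 4× c (aromatic, H0) → no; 1× C (H2) → no; 1× C (H3) → match; 1× N (charge +1, H0) → no; 1× O (charge -1, H0) → no; 1× O (H0) → no.
That gives 1 matching atom.

1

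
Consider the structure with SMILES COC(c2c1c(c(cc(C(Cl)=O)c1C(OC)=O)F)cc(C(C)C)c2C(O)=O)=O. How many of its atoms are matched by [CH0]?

4

Check the 28 heavy atoms by environment: 8× c (aromatic, H0) → no; 2× c (aromatic, H1) → no; 4× C (H0) → match; 6× O (H0) → no; 1× Cl (H0) → no; 4× C (H3) → no; 1× C (H1) → no; 1× O (H1) → no; 1× F (H0) → no.
That gives 4 matching atoms.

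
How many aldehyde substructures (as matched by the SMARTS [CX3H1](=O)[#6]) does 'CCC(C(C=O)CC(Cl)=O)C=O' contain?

[CX3H1](=O)[#6] is the SMARTS for an aldehyde: an sp2 carbon with one H, double-bonded to O and single-bonded to carbon.
The molecule carries 2 separate instances of an aldehyde (-CHO) meeting every constraint; each maps to a distinct set of atoms, giving 2 matches.

2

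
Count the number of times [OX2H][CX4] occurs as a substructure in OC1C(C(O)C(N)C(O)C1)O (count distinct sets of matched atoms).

[OX2H][CX4] is the SMARTS for an aliphatic alcohol: a hydroxyl oxygen bound to an sp3 (X4) carbon.
The molecule carries 4 separate instances of a hydroxyl group (-OH) meeting every constraint; each maps to a distinct set of atoms, giving 4 matches.

4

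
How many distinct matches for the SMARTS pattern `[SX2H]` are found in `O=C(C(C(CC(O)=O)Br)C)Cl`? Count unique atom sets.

0

[SX2H] is the SMARTS for a thiol: an aliphatic sulfur with two connections, one being H.
No fragment in the molecule satisfies every constraint, giving 0 matches.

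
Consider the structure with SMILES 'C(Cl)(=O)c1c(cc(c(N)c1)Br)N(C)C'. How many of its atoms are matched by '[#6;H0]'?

The query [#6;H0] means: any carbon with no attached hydrogen.
Check the 14 heavy atoms by environment: 2× c (aromatic, H1) → no; 4× c (aromatic, H0) → match; 1× N (H0) → no; 2× C (H3) → no; 1× Br (H0) → no; 1× C (H0) → match; 1× O (H0) → no; 1× Cl (H0) → no; 1× N (H2) → no.
Summing the matching environments: 4 + 1 = 5 matching atoms.

5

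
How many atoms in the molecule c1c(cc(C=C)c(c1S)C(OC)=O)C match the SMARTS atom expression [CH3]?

The query [CH3] means: aliphatic carbon with exactly three hydrogens.
Check the 14 heavy atoms by environment: 2× c (aromatic, H1) → no; 4× c (aromatic, H0) → no; 1× C (H1) → no; 1× C (H2) → no; 2× C (H3) → match; 1× C (H0) → no; 2× O (H0) → no; 1× S (H1) → no.
That gives 2 matching atoms.

2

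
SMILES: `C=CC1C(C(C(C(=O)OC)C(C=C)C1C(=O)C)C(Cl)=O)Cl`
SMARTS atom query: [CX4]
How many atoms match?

8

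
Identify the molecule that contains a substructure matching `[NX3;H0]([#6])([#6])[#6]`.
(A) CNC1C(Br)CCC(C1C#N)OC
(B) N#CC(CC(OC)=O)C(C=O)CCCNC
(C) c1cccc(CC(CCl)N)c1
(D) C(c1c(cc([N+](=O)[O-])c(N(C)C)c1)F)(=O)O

D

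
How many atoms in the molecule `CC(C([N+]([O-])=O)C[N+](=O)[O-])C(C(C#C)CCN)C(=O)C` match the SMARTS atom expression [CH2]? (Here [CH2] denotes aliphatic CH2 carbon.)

3

Check the 20 heavy atoms by environment: 3× C (H2) → match; 5× C (H1) → no; 1× N (H2) → no; 2× N (charge +1, H0) → no; 2× O (charge -1, H0) → no; 3× O (H0) → no; 2× C (H0) → no; 2× C (H3) → no.
That gives 3 matching atoms.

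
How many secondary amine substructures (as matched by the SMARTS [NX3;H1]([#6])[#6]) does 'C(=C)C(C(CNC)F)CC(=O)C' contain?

1

[NX3;H1]([#6])[#6] is the SMARTS for a secondary amine: a trivalent nitrogen with one H, bonded to two carbons.
Exactly one fragment in the molecule meets all constraints, giving 1 match.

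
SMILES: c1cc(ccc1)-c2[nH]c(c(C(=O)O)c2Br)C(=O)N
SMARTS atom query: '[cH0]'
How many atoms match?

5

Check the 18 heavy atoms by environment: 1× n (aromatic, H1) → no; 5× c (aromatic, H0) → match; 2× C (H0) → no; 2× O (H0) → no; 1× O (H1) → no; 5× c (aromatic, H1) → no; 1× Br (H0) → no; 1× N (H2) → no.
That gives 5 matching atoms.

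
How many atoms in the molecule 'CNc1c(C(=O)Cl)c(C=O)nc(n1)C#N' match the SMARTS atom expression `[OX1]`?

2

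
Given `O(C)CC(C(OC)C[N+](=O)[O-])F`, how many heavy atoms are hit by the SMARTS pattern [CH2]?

The query [CH2] means: aliphatic carbon with exactly two hydrogens.
Check the 12 heavy atoms by environment: 2× C (H2) → match; 2× C (H1) → no; 3× O (H0) → no; 2× C (H3) → no; 1× N (charge +1, H0) → no; 1× O (charge -1, H0) → no; 1× F (H0) → no.
That gives 2 matching atoms.

2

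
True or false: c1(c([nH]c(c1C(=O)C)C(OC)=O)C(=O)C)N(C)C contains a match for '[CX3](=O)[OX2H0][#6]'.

True

The pattern [CX3](=O)[OX2H0][#6] describes a carbonyl carbon bonded to an oxygen that is itself bonded to carbon (no H on that O) — an ester.
The molecule carries a methyl-ester group (-C(=O)OCH3), whose atoms satisfy every constraint of the query, so the pattern matches.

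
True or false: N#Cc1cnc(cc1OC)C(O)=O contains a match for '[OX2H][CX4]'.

False

The pattern [OX2H][CX4] describes a hydroxyl oxygen bound to an sp3 (X4) carbon — an aliphatic alcohol.
The closest candidate here is a methoxy ether (-OCH3), but the oxygen has H0 (ether), not H1. No other fragment satisfies the full query, so there is no match.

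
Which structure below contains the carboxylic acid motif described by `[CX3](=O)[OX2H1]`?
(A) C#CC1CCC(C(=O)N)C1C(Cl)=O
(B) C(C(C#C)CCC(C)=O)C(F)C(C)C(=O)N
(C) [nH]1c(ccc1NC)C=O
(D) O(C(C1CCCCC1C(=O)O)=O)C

D

[CX3](=O)[OX2H1] describes an sp2 carbon double-bonded to O and single-bonded to an -OH oxygen (a carboxylic acid).
(A) has an acyl chloride (-C(=O)Cl) but the carbonyl is bonded to Cl, not to an -OH oxygen.
(B) has a primary amide (-C(=O)NH2) but the carbonyl is bonded to N, not to an -OH oxygen.
(C) has an aldehyde (-CHO) but there is no singly-bonded oxygen on the carbonyl carbon.
(D) contains a carboxylic acid group (-C(=O)OH), which satisfies every atom and bond constraint.
So the answer is (D).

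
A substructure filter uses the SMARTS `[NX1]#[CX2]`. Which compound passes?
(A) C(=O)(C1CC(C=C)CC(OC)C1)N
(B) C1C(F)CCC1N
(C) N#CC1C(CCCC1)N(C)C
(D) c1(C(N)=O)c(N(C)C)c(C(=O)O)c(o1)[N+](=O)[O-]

[NX1]#[CX2] describes a nitrogen triple-bonded to a two-connected carbon (a nitrile).
(A) has a primary amide (-C(=O)NH2) but the nitrogen is NX3, not NX1.
(B) has a primary amino group (-NH2) but the nitrogen is NX3 (three connections), not NX1 triple-bonded.
(C) contains a nitrile (-C#N), which satisfies every atom and bond constraint.
(D) has a primary amide (-C(=O)NH2) but the nitrogen is NX3, not NX1.
So the answer is (C).

C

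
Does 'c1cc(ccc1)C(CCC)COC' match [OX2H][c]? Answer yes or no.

No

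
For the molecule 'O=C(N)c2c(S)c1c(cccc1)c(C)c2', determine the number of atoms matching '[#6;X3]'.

The query [#6;X3] means: any carbon (aromatic or not) with three total connections.
Check the 15 heavy atoms by environment: 10× c (aromatic, X3) → match; 1× S (X2) → no; 1× C (X4) → no; 1× C (X3) → match; 1× O (X1) → no; 1× N (X3) → no.
Summing the matching environments: 10 + 1 = 11 matching atoms.

11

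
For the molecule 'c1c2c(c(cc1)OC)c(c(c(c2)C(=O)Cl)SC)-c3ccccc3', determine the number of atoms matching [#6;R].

The query [#6;R] means: carbon that is part of a ring.
Check the 23 heavy atoms by environment: 16× c (aromatic, in 6-ring) → match; 1× S (acyclic) → no; 3× C (acyclic) → no; 2× O (acyclic) → no; 1× Cl (acyclic) → no.
That gives 16 matching atoms.

16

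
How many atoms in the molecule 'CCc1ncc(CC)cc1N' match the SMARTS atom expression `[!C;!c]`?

The query [!C;!c] means: neither aliphatic nor aromatic carbon — same as [!#6].
Check the 11 heavy atoms by environment: 1× n (aromatic) → match; 5× c (aromatic) → no; 4× C → no; 1× N → match.
Summing the matching environments: 1 + 1 = 2 matching atoms.

2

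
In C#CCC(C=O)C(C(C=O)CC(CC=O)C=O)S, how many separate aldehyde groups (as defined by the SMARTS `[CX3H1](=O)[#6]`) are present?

4

[CX3H1](=O)[#6] is the SMARTS for an aldehyde: an sp2 carbon with one H, double-bonded to O and single-bonded to carbon.
The molecule carries 4 separate instances of an aldehyde (-CHO) meeting every constraint; each maps to a distinct set of atoms, giving 4 matches.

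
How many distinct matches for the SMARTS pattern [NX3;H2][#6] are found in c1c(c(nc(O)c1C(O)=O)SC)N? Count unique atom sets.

1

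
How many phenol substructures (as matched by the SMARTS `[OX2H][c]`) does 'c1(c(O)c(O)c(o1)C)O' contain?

[OX2H][c] is the SMARTS for a phenol: a hydroxyl oxygen attached to an aromatic carbon.
The molecule carries 3 separate instances of a hydroxyl group (-OH) meeting every constraint; each maps to a distinct set of atoms, giving 3 matches.

3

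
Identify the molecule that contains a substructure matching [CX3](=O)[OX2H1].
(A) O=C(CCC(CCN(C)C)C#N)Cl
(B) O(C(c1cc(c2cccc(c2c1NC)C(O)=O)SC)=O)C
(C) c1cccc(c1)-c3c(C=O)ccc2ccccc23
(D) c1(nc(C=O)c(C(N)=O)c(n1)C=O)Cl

B

[CX3](=O)[OX2H1] describes an sp2 carbon double-bonded to O and single-bonded to an -OH oxygen (a carboxylic acid).
(A) has an acyl chloride (-C(=O)Cl) but the carbonyl is bonded to Cl, not to an -OH oxygen.
(B) contains a carboxylic acid group (-C(=O)OH), which satisfies every atom and bond constraint.
(C) has an aldehyde (-CHO) but there is no singly-bonded oxygen on the carbonyl carbon.
(D) has a primary amide (-C(=O)NH2) but the carbonyl is bonded to N, not to an -OH oxygen.
So the answer is (B).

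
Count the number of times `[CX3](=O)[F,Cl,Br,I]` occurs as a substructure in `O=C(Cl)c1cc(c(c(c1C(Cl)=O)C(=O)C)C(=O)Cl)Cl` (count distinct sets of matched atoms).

3

[CX3](=O)[F,Cl,Br,I] is the SMARTS for an acyl halide: a carbonyl carbon bonded to a halogen.
The molecule carries 3 separate instances of an acyl chloride (-C(=O)Cl) meeting every constraint; each maps to a distinct set of atoms, giving 3 matches.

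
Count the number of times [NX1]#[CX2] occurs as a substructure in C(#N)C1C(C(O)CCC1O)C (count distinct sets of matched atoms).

[NX1]#[CX2] is the SMARTS for a nitrile: a nitrogen triple-bonded to a two-connected carbon.
Exactly one fragment in the molecule meets all constraints, giving 1 match.

1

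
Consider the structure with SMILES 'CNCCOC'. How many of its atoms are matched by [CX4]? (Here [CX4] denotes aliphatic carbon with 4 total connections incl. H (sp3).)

Check the 6 heavy atoms by environment: 4× C (X4) → match; 1× O (X2) → no; 1× N (X3) → no.
That gives 4 matching atoms.

4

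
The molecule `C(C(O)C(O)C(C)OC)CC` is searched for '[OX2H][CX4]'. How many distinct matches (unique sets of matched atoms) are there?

[OX2H][CX4] is the SMARTS for an aliphatic alcohol: a hydroxyl oxygen bound to an sp3 (X4) carbon.
The molecule carries 2 separate instances of a hydroxyl group (-OH) meeting every constraint; each maps to a distinct set of atoms, giving 2 matches.

2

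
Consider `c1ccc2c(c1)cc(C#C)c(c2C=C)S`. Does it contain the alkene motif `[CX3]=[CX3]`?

Yes

The pattern [CX3]=[CX3] describes a non-aromatic C=C double bond between two sp2 carbons — an alkene.
The molecule carries a vinyl group (-CH=CH2), whose atoms satisfy every constraint of the query, so the pattern matches.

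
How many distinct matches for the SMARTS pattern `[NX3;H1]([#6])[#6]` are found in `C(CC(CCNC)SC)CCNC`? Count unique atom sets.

[NX3;H1]([#6])[#6] is the SMARTS for a secondary amine: a trivalent nitrogen with one H, bonded to two carbons.
The molecule carries 2 separate instances of an N-methylamino group (-NHCH3) meeting every constraint; each maps to a distinct set of atoms, giving 2 matches.

2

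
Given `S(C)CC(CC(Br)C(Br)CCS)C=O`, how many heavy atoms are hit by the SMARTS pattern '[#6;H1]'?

4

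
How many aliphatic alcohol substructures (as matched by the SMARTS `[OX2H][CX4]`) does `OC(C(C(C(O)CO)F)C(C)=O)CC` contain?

[OX2H][CX4] is the SMARTS for an aliphatic alcohol: a hydroxyl oxygen bound to an sp3 (X4) carbon.
The molecule carries 3 separate instances of a hydroxyl group (-OH) meeting every constraint; each maps to a distinct set of atoms, giving 3 matches.

3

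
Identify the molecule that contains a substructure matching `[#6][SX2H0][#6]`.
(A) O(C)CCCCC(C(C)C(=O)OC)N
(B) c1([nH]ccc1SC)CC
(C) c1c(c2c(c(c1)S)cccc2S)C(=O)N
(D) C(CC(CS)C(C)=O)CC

[#6][SX2H0][#6] describes an aliphatic sulfur bridging two carbons with no H on the sulfur (a thioether).
(A) has a methoxy ether (-OCH3) but the bridging atom is O, not S.
(B) contains a methylthio ether (-SCH3), which satisfies every atom and bond constraint.
(C) has a thiol (-SH) but the sulfur has H1, not H0 bridging two carbons.
(D) has a thiol (-SH) but the sulfur has H1, not H0 bridging two carbons.
So the answer is (B).

B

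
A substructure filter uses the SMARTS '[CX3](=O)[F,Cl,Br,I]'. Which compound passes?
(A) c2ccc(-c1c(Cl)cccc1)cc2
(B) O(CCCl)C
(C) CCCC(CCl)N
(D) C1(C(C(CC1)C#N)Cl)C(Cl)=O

D

[CX3](=O)[F,Cl,Br,I] describes a carbonyl carbon bonded to a halogen (an acyl halide).
(A) has a chloro substituent but the Cl is not on a carbonyl carbon.
(B) has a chloro substituent but the Cl is not on a carbonyl carbon.
(C) has a chloro substituent but the Cl is not on a carbonyl carbon.
(D) contains an acyl chloride (-C(=O)Cl), which satisfies every atom and bond constraint.
So the answer is (D).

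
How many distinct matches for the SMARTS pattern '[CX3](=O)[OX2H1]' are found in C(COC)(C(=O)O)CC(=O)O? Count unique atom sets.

[CX3](=O)[OX2H1] is the SMARTS for a carboxylic acid: an sp2 carbon double-bonded to O and single-bonded to an -OH oxygen.
The molecule carries 2 separate instances of a carboxylic acid group (-C(=O)OH) meeting every constraint; each maps to a distinct set of atoms, giving 2 matches.

2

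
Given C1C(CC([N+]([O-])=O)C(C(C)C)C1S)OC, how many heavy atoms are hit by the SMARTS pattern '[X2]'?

2

Check the 15 heavy atoms by environment: 10× C (X4) → no; 1× N (charge +1, X3) → no; 1× O (charge -1, X1) → no; 1× O (X1) → no; 1× O (X2) → match; 1× S (X2) → match.
Summing the matching environments: 1 + 1 = 2 matching atoms.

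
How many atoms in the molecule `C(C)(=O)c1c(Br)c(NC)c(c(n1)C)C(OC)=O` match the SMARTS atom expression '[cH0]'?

5

The query [cH0] means: aromatic carbon with no attached hydrogen (substituted or ring-fusion).
Check the 17 heavy atoms by environment: 1× n (aromatic, H0) → no; 5× c (aromatic, H0) → match; 1× N (H1) → no; 4× C (H3) → no; 1× Br (H0) → no; 2× C (H0) → no; 3× O (H0) → no.
That gives 5 matching atoms.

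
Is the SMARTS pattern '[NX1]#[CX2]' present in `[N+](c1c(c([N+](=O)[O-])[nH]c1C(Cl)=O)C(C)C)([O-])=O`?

No

The pattern [NX1]#[CX2] describes a nitrogen triple-bonded to a two-connected carbon — a nitrile.
The closest candidate here is a nitro group (-[N+](=O)[O-]), but there is no C#N triple bond. No other fragment satisfies the full query, so there is no match.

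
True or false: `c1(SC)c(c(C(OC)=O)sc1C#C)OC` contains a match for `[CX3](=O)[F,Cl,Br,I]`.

False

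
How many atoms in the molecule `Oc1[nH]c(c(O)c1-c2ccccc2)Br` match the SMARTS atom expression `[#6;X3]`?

Check the 14 heavy atoms by environment: 1× n (aromatic, X3) → no; 10× c (aromatic, X3) → match; 2× O (X2) → no; 1× Br (X1) → no.
That gives 10 matching atoms.

10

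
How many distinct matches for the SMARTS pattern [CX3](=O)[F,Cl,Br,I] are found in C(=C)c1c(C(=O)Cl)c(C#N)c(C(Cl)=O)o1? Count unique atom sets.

2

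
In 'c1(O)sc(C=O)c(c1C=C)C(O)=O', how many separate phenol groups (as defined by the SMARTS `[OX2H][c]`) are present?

[OX2H][c] is the SMARTS for a phenol: a hydroxyl oxygen attached to an aromatic carbon.
Exactly one fragment in the molecule meets all constraints, giving 1 match.

1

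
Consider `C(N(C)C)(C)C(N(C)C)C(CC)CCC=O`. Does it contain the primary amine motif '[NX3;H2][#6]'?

No

The pattern [NX3;H2][#6] describes a trivalent nitrogen with two H attached to carbon — a primary amine.
The closest candidate here is a dimethylamino group (-N(CH3)2), but the nitrogen has H0, not H2. No other fragment satisfies the full query, so there is no match.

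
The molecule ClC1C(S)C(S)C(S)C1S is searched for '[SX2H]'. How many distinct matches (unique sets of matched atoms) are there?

4

[SX2H] is the SMARTS for a thiol: an aliphatic sulfur with two connections, one being H.
The molecule carries 4 separate instances of a thiol (-SH) meeting every constraint; each maps to a distinct set of atoms, giving 4 matches.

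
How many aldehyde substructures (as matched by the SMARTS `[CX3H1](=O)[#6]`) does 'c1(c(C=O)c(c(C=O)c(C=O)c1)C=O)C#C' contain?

[CX3H1](=O)[#6] is the SMARTS for an aldehyde: an sp2 carbon with one H, double-bonded to O and single-bonded to carbon.
The molecule carries 4 separate instances of an aldehyde (-CHO) meeting every constraint; each maps to a distinct set of atoms, giving 4 matches.

4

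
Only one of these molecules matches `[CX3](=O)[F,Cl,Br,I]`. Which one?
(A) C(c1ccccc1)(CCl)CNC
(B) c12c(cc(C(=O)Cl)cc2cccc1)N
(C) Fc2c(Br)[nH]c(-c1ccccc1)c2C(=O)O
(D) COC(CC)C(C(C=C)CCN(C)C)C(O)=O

B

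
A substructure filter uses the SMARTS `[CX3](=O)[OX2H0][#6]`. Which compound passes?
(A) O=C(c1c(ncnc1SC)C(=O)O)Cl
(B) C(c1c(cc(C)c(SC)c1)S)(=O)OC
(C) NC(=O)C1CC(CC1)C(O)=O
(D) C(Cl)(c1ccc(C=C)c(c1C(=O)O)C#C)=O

B

[CX3](=O)[OX2H0][#6] describes a carbonyl carbon bonded to an oxygen that is itself bonded to carbon (no H on that O) (an ester).
(A) has a carboxylic acid group (-C(=O)OH) but the singly-bonded O carries H (OX2H1, not H0).
(B) contains a methyl-ester group (-C(=O)OCH3), which satisfies every atom and bond constraint.
(C) has a primary amide (-C(=O)NH2) but the carbonyl is bonded to N, not to an O-C linkage.
(D) has a carboxylic acid group (-C(=O)OH) but the singly-bonded O carries H (OX2H1, not H0).
So the answer is (B).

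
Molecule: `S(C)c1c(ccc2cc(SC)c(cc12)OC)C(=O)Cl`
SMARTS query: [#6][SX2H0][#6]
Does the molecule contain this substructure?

The pattern [#6][SX2H0][#6] describes an aliphatic sulfur bridging two carbons with no H on the sulfur — a thioether.
The molecule carries a methylthio ether (-SCH3), whose atoms satisfy every constraint of the query, so the pattern matches.

Yes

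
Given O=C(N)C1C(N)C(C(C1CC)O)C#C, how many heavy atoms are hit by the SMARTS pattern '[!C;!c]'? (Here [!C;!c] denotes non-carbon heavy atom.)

Check the 14 heavy atoms by environment: 10× C → no; 2× N → match; 2× O → match.
Summing the matching environments: 2 + 2 = 4 matching atoms.

4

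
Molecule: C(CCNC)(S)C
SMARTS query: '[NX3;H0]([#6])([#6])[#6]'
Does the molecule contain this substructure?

The pattern [NX3;H0]([#6])([#6])[#6] describes a trivalent nitrogen with no H, bonded to three carbons — a tertiary amine.
The closest candidate here is an N-methylamino group (-NHCH3), but the nitrogen still has one H (H1), not H0. No other fragment satisfies the full query, so there is no match.

No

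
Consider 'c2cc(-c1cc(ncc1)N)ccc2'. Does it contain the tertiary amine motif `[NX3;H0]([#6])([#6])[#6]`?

No

The pattern [NX3;H0]([#6])([#6])[#6] describes a trivalent nitrogen with no H, bonded to three carbons — a tertiary amine.
The closest candidate here is a primary amino group (-NH2), but the nitrogen has H2, not H0 with three carbons. No other fragment satisfies the full query, so there is no match.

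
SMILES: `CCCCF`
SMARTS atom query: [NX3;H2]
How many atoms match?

Check the 5 heavy atoms by environment: 3× C (H2, X4) → no; 1× C (H3, X4) → no; 1× F (H0, X1) → no.
No environment satisfies the query, so 0 matching atoms.

0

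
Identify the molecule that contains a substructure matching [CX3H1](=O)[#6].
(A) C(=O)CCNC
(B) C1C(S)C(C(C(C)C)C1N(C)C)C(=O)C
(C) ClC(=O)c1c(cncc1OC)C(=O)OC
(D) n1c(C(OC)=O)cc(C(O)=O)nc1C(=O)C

A

[CX3H1](=O)[#6] describes an sp2 carbon with one H, double-bonded to O and single-bonded to carbon (an aldehyde).
(A) contains an aldehyde (-CHO), which satisfies every atom and bond constraint.
(B) has an acetyl/ketone group (-C(=O)CH3) but the carbonyl carbon has H0 (two carbon neighbours), not H1.
(C) has a methyl-ester group (-C(=O)OCH3) but the carbonyl carbon has H0, not H1.
(D) has a methyl-ester group (-C(=O)OCH3) but the carbonyl carbon has H0, not H1.
So the answer is (A).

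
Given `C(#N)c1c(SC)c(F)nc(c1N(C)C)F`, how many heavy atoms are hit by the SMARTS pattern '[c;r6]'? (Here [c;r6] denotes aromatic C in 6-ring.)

5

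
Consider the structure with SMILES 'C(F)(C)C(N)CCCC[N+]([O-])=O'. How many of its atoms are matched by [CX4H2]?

4

The query [CX4H2] means: sp3 carbon (X4) with exactly two hydrogens.
Check the 12 heavy atoms by environment: 4× C (H2, X4) → match; 2× C (H1, X4) → no; 1× C (H3, X4) → no; 1× N (H2, X3) → no; 1× F (H0, X1) → no; 1× N (charge +1, H0, X3) → no; 1× O (charge -1, H0, X1) → no; 1× O (H0, X1) → no.
That gives 4 matching atoms.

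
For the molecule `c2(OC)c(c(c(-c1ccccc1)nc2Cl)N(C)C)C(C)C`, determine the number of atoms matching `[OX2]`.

1

The query [OX2] means: aliphatic oxygen with two total connections — ether, hydroxyl, or ester single-bond O.
Check the 21 heavy atoms by environment: 1× n (aromatic, X2) → no; 11× c (aromatic, X3) → no; 1× O (X2) → match; 6× C (X4) → no; 1× N (X3) → no; 1× Cl (X1) → no.
That gives 1 matching atom.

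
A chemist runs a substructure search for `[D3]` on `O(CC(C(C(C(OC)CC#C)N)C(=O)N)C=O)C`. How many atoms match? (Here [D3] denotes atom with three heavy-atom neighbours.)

5

The query [D3] means: atom with exactly three heavy-atom neighbours.
Check the 18 heavy atoms by environment: 4× C (D2) → no; 5× C (D3) → match; 2× N (D1) → no; 2× O (D1) → no; 3× C (D1) → no; 2× O (D2) → no.
That gives 5 matching atoms.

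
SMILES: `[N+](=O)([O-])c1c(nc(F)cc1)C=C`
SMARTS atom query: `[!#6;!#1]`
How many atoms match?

5

Check the 12 heavy atoms by environment: 1× n (aromatic) → match; 5× c (aromatic) → no; 1× N (charge +1) → match; 1× O (charge -1) → match; 1× O → match; 1× F → match; 2× C → no.
Summing the matching environments: 1 + 1 + 1 + 1 + 1 = 5 matching atoms.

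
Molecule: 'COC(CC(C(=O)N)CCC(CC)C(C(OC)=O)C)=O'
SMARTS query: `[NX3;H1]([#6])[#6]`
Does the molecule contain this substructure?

No

The pattern [NX3;H1]([#6])[#6] describes a trivalent nitrogen with one H, bonded to two carbons — a secondary amine.
The closest candidate here is a primary amide (-C(=O)NH2), but the -C(=O)NH2 nitrogen has H2, not H1. No other fragment satisfies the full query, so there is no match.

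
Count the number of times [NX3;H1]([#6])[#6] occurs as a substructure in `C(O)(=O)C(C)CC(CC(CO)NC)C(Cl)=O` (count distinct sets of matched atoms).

[NX3;H1]([#6])[#6] is the SMARTS for a secondary amine: a trivalent nitrogen with one H, bonded to two carbons.
Exactly one fragment in the molecule meets all constraints, giving 1 match.

1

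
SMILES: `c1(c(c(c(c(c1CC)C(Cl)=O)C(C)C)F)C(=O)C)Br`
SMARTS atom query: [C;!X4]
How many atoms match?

2

The query [C;!X4] means: aliphatic carbon that does not have four total connections.
Check the 19 heavy atoms by environment: 6× c (aromatic, X3) → no; 1× F (X1) → no; 6× C (X4) → no; 1× Br (X1) → no; 2× C (X3) → match; 2× O (X1) → no; 1× Cl (X1) → no.
That gives 2 matching atoms.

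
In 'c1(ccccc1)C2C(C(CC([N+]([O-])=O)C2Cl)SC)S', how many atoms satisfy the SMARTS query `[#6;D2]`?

The query [#6;D2] means: any carbon bonded to exactly two heavy atoms.
Check the 19 heavy atoms by environment: 1× C (D2) → match; 5× C (D3) → no; 1× Cl (D1) → no; 1× S (D2) → no; 1× C (D1) → no; 1× N (charge +1, D3) → no; 1× O (charge -1, D1) → no; 1× O (D1) → no; 1× S (D1) → no; 1× c (aromatic, D3) → no; 5× c (aromatic, D2) → match.
Summing the matching environments: 1 + 5 = 6 matching atoms.

6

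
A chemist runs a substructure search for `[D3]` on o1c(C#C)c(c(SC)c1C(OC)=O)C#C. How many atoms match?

5

The query [D3] means: atom with exactly three heavy-atom neighbours.
Check the 15 heavy atoms by environment: 1× o (aromatic, D2) → no; 4× c (aromatic, D3) → match; 2× C (D2) → no; 4× C (D1) → no; 1× S (D2) → no; 1× C (D3) → match; 1× O (D1) → no; 1× O (D2) → no.
Summing the matching environments: 4 + 1 = 5 matching atoms.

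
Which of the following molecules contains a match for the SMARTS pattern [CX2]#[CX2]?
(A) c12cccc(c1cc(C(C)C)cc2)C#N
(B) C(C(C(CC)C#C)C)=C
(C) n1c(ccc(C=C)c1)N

B

[CX2]#[CX2] describes a carbon-carbon triple bond (an alkyne).
(A) has a nitrile (-C#N) but the triple bond is C#N, not C#C.
(B) contains an ethynyl group (-C#CH), which satisfies every atom and bond constraint.
(C) has a vinyl group (-CH=CH2) but the C=C is a double bond; both carbons are CX3, not CX2.
So the answer is (B).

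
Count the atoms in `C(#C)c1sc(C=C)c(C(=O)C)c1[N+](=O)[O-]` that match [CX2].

2

The query [CX2] means: C with X2: aliphatic carbon with exactly 2 total connections.
Check the 15 heavy atoms by environment: 1× s (aromatic, X2) → no; 4× c (aromatic, X3) → no; 3× C (X3) → no; 2× O (X1) → no; 1× C (X4) → no; 2× C (X2) → match; 1× N (charge +1, X3) → no; 1× O (charge -1, X1) → no.
That gives 2 matching atoms.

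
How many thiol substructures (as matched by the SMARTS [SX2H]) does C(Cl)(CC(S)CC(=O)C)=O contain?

[SX2H] is the SMARTS for a thiol: an aliphatic sulfur with two connections, one being H.
Exactly one fragment in the molecule meets all constraints, giving 1 match.

1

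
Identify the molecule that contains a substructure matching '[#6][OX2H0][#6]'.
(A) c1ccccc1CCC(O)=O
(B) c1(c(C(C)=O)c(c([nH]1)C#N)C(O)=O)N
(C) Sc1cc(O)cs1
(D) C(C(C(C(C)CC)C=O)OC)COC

[#6][OX2H0][#6] describes an aliphatic oxygen bridging two carbons with no H on the oxygen (an ether).
(A) has a carboxylic acid group (-C(=O)OH) but the -OH oxygen has H1; the =O is OX1, not OX2.
(B) has a carboxylic acid group (-C(=O)OH) but the -OH oxygen has H1; the =O is OX1, not OX2.
(C) has a hydroxyl group (-OH) but the oxygen has H1, not H0 bridging two carbons.
(D) contains a methoxy ether (-OCH3), which satisfies every atom and bond constraint.
So the answer is (D).

D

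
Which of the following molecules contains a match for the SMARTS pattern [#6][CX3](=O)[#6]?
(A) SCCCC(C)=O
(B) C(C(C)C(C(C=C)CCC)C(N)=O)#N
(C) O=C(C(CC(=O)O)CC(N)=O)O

[#6][CX3](=O)[#6] describes a carbonyl carbon (no H) flanked by two carbons (a ketone).
(A) contains an acetyl/ketone group (-C(=O)CH3), which satisfies every atom and bond constraint.
(B) has a primary amide (-C(=O)NH2) but one neighbour of the carbonyl carbon is N, not C.
(C) has a carboxylic acid group (-C(=O)OH) but one neighbour of the carbonyl carbon is O, not C.
So the answer is (A).

A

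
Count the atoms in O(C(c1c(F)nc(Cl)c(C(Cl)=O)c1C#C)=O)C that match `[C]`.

5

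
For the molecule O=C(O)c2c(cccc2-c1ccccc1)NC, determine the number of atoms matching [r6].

12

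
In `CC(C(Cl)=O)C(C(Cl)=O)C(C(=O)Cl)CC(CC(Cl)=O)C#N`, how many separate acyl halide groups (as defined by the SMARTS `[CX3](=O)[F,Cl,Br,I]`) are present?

4

[CX3](=O)[F,Cl,Br,I] is the SMARTS for an acyl halide: a carbonyl carbon bonded to a halogen.
The molecule carries 4 separate instances of an acyl chloride (-C(=O)Cl) meeting every constraint; each maps to a distinct set of atoms, giving 4 matches.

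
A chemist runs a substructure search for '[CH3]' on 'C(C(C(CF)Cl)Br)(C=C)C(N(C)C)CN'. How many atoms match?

2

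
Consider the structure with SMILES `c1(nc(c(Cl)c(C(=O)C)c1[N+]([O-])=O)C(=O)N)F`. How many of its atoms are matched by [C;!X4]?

The query [C;!X4] means: aliphatic carbon that does not have four total connections.
Check the 17 heavy atoms by environment: 1× n (aromatic, X2) → no; 5× c (aromatic, X3) → no; 2× C (X3) → match; 3× O (X1) → no; 1× C (X4) → no; 1× N (X3) → no; 1× N (charge +1, X3) → no; 1× O (charge -1, X1) → no; 1× F (X1) → no; 1× Cl (X1) → no.
That gives 2 matching atoms.

2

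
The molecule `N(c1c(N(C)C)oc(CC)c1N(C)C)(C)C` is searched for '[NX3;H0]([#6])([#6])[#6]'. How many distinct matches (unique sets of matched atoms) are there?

[NX3;H0]([#6])([#6])[#6] is the SMARTS for a tertiary amine: a trivalent nitrogen with no H, bonded to three carbons.
The molecule carries 3 separate instances of a dimethylamino group (-N(CH3)2) meeting every constraint; each maps to a distinct set of atoms, giving 3 matches.

3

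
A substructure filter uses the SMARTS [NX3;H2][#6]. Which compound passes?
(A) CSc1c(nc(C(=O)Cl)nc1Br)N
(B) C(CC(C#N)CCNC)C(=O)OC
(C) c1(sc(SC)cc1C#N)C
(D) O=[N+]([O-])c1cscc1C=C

[NX3;H2][#6] describes a trivalent nitrogen with two H attached to carbon (a primary amine).
(A) contains a primary amino group (-NH2), which satisfies every atom and bond constraint.
(B) has a nitrile (-C#N) but the nitrogen is NX1 (triple-bonded), not NX3 with two H.
(C) has a nitrile (-C#N) but the nitrogen is NX1 (triple-bonded), not NX3 with two H.
(D) has a nitro group (-[N+](=O)[O-]) but the nitrogen is [N+] with no H, not NX3H2.
So the answer is (A).

A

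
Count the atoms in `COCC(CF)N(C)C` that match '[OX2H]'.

The query [OX2H] means: aliphatic oxygen with two connections, one of which is H — an -OH oxygen.
Check the 9 heavy atoms by environment: 2× C (H2, X4) → no; 1× C (H1, X4) → no; 1× N (H0, X3) → no; 3× C (H3, X4) → no; 1× F (H0, X1) → no; 1× O (H0, X2) → no.
No environment satisfies the query, so 0 matching atoms.

0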